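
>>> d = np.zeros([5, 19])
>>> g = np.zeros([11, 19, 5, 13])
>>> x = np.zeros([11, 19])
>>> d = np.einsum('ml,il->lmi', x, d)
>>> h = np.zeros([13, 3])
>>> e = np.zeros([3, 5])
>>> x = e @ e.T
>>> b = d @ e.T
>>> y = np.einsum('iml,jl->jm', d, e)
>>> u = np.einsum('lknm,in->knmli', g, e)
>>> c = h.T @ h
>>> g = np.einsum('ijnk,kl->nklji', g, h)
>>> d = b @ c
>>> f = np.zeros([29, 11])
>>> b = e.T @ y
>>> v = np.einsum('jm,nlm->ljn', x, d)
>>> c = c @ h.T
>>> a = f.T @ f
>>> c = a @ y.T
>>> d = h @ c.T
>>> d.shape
(13, 11)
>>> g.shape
(5, 13, 3, 19, 11)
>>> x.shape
(3, 3)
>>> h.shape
(13, 3)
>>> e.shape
(3, 5)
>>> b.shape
(5, 11)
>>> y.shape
(3, 11)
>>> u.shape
(19, 5, 13, 11, 3)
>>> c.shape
(11, 3)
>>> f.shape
(29, 11)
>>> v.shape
(11, 3, 19)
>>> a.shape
(11, 11)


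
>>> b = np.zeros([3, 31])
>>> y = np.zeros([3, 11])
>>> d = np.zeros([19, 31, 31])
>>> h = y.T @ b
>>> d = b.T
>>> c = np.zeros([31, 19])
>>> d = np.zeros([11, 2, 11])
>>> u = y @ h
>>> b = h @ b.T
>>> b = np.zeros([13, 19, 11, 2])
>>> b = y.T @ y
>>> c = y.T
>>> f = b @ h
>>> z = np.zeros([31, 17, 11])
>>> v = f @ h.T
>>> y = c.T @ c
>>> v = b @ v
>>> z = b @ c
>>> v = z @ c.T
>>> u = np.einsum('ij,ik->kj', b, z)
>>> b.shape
(11, 11)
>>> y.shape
(3, 3)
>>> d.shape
(11, 2, 11)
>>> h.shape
(11, 31)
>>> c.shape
(11, 3)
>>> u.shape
(3, 11)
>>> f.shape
(11, 31)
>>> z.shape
(11, 3)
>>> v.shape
(11, 11)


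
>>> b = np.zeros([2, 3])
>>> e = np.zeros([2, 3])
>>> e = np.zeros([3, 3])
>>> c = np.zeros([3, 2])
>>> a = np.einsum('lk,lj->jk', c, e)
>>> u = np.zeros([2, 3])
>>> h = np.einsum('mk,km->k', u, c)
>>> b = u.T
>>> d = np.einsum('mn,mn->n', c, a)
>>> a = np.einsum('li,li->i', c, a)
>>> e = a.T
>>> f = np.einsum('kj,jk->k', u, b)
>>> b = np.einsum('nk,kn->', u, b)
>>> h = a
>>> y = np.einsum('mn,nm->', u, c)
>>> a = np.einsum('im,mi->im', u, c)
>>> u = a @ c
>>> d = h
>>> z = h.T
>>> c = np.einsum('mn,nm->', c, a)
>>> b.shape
()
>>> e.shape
(2,)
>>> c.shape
()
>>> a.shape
(2, 3)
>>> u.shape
(2, 2)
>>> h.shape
(2,)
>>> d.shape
(2,)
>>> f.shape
(2,)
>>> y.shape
()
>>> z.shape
(2,)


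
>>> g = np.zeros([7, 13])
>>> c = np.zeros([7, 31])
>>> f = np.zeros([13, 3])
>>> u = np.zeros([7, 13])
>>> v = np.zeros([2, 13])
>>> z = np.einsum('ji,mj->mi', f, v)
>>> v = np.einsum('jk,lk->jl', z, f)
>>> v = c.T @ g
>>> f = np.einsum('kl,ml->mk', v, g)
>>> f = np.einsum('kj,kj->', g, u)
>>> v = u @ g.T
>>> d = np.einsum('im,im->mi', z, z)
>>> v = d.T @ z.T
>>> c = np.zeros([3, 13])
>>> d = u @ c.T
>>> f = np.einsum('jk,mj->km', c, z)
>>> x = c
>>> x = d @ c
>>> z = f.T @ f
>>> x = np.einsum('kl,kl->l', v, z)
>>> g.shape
(7, 13)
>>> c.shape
(3, 13)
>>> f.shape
(13, 2)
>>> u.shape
(7, 13)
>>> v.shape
(2, 2)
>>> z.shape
(2, 2)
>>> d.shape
(7, 3)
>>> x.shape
(2,)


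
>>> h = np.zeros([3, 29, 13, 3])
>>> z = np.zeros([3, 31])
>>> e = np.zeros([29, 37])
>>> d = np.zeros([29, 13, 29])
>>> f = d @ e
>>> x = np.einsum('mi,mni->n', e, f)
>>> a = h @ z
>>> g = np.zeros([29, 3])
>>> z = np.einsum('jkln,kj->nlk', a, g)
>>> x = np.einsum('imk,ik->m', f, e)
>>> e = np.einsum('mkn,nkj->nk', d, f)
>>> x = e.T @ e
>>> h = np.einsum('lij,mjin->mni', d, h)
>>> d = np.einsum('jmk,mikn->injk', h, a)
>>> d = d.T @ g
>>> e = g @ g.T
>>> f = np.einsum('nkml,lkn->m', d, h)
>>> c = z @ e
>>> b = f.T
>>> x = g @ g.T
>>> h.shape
(3, 3, 13)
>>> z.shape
(31, 13, 29)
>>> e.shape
(29, 29)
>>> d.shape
(13, 3, 31, 3)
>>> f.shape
(31,)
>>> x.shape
(29, 29)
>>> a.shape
(3, 29, 13, 31)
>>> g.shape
(29, 3)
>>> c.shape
(31, 13, 29)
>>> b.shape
(31,)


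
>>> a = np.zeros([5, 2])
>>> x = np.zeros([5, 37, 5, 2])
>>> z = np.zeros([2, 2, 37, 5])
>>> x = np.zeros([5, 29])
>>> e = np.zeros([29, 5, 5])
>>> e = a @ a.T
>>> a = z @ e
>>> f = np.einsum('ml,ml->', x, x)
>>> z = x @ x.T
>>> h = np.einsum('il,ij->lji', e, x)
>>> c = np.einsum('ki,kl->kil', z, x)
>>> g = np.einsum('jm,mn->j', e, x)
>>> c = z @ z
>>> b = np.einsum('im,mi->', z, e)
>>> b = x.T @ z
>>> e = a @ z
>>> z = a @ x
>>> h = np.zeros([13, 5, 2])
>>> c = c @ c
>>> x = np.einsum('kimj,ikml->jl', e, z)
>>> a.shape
(2, 2, 37, 5)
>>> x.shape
(5, 29)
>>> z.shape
(2, 2, 37, 29)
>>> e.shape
(2, 2, 37, 5)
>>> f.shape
()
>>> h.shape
(13, 5, 2)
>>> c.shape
(5, 5)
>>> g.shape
(5,)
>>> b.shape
(29, 5)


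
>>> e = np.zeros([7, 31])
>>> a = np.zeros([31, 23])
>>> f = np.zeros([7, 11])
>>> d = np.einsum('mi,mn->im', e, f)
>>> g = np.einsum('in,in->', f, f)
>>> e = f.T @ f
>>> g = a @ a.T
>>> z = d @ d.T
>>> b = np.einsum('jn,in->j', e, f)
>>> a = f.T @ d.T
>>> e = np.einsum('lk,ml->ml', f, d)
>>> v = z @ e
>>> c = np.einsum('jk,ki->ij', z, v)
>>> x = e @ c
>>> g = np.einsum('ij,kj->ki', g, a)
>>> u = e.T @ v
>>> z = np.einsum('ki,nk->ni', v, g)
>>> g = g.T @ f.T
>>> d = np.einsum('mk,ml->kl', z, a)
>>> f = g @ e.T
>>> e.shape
(31, 7)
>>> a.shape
(11, 31)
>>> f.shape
(31, 31)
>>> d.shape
(7, 31)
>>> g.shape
(31, 7)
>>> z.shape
(11, 7)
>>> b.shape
(11,)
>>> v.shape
(31, 7)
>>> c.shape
(7, 31)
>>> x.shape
(31, 31)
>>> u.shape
(7, 7)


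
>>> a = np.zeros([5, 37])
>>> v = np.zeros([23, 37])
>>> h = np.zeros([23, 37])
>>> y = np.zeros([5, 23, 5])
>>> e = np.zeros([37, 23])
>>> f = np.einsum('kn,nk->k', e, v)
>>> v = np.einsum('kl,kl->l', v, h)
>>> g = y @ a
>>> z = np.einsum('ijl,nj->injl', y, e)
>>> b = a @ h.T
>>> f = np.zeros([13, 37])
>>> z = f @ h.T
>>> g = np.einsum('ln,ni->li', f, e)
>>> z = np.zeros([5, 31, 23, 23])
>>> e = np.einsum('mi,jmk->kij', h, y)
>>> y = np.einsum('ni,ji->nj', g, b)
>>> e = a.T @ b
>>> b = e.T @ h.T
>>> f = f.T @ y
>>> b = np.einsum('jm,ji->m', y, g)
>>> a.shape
(5, 37)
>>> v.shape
(37,)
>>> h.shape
(23, 37)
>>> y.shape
(13, 5)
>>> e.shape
(37, 23)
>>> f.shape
(37, 5)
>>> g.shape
(13, 23)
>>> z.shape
(5, 31, 23, 23)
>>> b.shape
(5,)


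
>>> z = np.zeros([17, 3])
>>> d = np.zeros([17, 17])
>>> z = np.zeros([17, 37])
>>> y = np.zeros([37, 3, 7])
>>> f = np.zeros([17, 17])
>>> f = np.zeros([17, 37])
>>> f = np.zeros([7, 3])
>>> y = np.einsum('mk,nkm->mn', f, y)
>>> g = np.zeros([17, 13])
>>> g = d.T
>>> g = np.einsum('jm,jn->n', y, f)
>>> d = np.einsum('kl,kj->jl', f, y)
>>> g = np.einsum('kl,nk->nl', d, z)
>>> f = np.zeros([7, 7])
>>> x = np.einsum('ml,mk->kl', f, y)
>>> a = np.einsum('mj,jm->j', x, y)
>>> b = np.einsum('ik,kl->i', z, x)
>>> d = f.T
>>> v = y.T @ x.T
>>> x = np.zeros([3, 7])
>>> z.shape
(17, 37)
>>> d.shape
(7, 7)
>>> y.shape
(7, 37)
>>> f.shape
(7, 7)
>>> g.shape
(17, 3)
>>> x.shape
(3, 7)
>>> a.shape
(7,)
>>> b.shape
(17,)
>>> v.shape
(37, 37)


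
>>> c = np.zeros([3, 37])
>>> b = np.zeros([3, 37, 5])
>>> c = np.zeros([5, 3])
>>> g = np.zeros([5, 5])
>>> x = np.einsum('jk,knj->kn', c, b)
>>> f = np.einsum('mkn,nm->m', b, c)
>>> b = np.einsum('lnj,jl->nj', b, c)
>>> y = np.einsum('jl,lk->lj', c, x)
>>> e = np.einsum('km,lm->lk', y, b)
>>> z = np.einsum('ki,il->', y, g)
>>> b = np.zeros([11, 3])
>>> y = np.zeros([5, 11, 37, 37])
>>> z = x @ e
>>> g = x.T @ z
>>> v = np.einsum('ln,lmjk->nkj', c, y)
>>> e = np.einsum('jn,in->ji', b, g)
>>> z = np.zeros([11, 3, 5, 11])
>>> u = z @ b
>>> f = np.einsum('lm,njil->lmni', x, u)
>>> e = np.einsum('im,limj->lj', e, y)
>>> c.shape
(5, 3)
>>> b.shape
(11, 3)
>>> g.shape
(37, 3)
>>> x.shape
(3, 37)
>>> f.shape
(3, 37, 11, 5)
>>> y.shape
(5, 11, 37, 37)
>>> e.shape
(5, 37)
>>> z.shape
(11, 3, 5, 11)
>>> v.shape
(3, 37, 37)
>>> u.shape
(11, 3, 5, 3)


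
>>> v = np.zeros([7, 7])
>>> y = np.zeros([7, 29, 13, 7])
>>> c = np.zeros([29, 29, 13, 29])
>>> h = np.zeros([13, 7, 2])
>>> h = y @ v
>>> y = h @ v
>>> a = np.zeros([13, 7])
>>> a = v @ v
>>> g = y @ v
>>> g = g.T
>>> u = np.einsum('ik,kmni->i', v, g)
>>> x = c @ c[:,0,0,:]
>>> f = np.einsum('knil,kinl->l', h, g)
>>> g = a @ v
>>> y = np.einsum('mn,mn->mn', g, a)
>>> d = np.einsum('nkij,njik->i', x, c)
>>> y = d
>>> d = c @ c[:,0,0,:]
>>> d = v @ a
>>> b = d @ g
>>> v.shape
(7, 7)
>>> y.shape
(13,)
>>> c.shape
(29, 29, 13, 29)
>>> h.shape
(7, 29, 13, 7)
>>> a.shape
(7, 7)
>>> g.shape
(7, 7)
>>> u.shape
(7,)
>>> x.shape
(29, 29, 13, 29)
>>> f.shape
(7,)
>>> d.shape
(7, 7)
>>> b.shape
(7, 7)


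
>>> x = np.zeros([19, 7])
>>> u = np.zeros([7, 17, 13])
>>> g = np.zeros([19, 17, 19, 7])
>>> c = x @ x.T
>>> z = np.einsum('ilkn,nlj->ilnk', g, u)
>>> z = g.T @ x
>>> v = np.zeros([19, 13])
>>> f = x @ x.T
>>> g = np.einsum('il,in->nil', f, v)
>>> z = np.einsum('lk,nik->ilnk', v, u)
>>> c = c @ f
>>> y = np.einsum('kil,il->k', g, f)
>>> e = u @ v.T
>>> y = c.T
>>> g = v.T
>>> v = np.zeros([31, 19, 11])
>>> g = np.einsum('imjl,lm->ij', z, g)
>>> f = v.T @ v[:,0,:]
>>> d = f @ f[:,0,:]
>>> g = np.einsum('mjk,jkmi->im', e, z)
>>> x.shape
(19, 7)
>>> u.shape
(7, 17, 13)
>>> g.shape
(13, 7)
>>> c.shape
(19, 19)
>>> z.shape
(17, 19, 7, 13)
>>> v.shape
(31, 19, 11)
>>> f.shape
(11, 19, 11)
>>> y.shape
(19, 19)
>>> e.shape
(7, 17, 19)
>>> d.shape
(11, 19, 11)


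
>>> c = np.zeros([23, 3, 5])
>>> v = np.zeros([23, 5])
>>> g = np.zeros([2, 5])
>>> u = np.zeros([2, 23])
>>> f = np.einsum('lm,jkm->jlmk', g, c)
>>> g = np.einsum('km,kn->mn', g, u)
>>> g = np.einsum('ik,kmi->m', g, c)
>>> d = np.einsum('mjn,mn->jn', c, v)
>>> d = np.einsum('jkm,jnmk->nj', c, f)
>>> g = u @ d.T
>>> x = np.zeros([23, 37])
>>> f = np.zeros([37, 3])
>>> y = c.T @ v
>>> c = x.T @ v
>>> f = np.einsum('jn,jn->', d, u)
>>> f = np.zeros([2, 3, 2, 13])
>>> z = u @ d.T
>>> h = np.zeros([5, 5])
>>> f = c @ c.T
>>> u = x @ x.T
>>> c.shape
(37, 5)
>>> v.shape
(23, 5)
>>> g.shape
(2, 2)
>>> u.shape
(23, 23)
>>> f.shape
(37, 37)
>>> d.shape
(2, 23)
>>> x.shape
(23, 37)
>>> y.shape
(5, 3, 5)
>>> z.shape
(2, 2)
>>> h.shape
(5, 5)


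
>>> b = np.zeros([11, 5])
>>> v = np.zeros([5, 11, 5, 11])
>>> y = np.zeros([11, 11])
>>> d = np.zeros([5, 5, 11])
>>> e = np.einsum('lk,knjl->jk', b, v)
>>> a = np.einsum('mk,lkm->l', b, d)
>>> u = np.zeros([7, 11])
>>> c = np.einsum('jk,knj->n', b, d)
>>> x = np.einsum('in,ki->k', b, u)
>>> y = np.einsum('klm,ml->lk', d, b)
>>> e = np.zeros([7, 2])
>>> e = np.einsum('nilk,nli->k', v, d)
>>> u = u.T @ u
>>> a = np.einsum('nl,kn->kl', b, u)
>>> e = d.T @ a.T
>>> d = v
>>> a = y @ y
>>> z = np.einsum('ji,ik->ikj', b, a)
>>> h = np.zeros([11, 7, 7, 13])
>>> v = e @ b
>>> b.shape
(11, 5)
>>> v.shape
(11, 5, 5)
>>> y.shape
(5, 5)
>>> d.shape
(5, 11, 5, 11)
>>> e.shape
(11, 5, 11)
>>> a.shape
(5, 5)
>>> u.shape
(11, 11)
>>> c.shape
(5,)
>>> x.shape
(7,)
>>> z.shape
(5, 5, 11)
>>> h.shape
(11, 7, 7, 13)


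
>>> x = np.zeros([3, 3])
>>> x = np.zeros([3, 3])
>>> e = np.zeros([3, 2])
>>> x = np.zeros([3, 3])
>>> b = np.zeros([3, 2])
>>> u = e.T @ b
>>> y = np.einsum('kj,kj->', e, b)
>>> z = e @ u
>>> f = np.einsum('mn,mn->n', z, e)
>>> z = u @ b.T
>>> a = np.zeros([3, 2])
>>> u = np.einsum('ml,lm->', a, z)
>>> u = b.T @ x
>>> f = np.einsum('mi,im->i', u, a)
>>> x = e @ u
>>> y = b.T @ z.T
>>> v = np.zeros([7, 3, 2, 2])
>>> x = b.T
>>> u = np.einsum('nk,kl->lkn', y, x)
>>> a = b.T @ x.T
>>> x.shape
(2, 3)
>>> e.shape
(3, 2)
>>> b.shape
(3, 2)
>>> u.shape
(3, 2, 2)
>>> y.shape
(2, 2)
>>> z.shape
(2, 3)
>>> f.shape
(3,)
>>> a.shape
(2, 2)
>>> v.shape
(7, 3, 2, 2)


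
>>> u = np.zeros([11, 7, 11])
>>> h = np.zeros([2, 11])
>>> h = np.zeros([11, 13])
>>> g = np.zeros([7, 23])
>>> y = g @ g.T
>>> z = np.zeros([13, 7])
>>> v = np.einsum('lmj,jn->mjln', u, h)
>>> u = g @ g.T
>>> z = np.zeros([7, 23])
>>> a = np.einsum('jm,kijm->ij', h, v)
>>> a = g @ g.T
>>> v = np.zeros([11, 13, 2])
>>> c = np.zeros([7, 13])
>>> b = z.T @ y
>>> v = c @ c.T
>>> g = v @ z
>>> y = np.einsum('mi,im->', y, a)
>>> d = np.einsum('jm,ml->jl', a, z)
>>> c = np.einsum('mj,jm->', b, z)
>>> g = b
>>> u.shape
(7, 7)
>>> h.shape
(11, 13)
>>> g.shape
(23, 7)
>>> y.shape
()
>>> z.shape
(7, 23)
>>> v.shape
(7, 7)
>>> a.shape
(7, 7)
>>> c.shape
()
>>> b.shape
(23, 7)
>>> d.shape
(7, 23)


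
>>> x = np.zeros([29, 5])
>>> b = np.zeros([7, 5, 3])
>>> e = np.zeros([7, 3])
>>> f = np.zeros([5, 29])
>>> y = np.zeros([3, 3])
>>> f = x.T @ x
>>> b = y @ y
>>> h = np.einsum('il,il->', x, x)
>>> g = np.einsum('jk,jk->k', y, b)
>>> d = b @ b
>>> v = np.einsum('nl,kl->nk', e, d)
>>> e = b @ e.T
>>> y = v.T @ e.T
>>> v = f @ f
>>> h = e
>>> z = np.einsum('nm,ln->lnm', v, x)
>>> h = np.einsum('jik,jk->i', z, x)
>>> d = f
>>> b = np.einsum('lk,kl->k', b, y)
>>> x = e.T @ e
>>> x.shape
(7, 7)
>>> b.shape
(3,)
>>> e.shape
(3, 7)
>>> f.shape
(5, 5)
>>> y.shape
(3, 3)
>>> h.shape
(5,)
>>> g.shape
(3,)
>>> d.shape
(5, 5)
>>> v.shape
(5, 5)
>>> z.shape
(29, 5, 5)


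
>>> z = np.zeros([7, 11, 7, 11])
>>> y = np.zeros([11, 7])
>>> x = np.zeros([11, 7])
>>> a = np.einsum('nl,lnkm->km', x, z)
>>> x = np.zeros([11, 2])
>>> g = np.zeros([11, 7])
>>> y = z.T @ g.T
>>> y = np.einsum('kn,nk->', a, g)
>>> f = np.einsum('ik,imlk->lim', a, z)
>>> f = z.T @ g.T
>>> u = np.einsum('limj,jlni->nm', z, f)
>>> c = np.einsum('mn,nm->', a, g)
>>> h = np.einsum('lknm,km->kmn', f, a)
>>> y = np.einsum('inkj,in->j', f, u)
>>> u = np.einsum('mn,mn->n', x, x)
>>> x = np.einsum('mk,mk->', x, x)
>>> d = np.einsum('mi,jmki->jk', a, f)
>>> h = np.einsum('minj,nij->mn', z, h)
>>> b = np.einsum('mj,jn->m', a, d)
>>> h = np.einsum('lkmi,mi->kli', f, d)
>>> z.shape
(7, 11, 7, 11)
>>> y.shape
(11,)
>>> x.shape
()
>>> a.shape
(7, 11)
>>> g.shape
(11, 7)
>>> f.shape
(11, 7, 11, 11)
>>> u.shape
(2,)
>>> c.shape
()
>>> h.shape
(7, 11, 11)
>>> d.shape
(11, 11)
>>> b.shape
(7,)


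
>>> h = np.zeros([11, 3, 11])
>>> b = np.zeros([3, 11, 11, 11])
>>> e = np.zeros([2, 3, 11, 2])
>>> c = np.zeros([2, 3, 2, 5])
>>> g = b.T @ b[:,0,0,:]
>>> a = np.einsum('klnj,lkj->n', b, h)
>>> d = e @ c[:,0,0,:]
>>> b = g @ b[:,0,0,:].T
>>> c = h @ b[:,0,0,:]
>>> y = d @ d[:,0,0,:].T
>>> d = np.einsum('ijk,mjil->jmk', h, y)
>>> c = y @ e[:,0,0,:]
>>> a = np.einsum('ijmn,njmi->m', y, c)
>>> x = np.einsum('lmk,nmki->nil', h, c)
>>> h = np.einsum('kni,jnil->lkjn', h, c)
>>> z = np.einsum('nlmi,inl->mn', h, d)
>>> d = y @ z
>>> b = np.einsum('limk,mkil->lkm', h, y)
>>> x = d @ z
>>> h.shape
(2, 11, 2, 3)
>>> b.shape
(2, 3, 2)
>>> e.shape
(2, 3, 11, 2)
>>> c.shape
(2, 3, 11, 2)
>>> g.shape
(11, 11, 11, 11)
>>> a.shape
(11,)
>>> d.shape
(2, 3, 11, 2)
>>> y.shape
(2, 3, 11, 2)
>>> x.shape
(2, 3, 11, 2)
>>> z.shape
(2, 2)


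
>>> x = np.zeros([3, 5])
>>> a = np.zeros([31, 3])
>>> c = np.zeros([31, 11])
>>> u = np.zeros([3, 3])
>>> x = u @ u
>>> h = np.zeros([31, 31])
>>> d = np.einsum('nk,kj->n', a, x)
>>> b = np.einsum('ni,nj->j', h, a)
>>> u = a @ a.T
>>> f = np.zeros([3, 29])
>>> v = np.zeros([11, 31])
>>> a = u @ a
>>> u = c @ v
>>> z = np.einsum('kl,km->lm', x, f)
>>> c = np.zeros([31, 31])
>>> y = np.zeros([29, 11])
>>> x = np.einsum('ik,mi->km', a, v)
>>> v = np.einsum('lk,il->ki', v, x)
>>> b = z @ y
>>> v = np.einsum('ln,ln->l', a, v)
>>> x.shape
(3, 11)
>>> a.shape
(31, 3)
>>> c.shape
(31, 31)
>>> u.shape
(31, 31)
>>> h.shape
(31, 31)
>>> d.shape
(31,)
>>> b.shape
(3, 11)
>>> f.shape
(3, 29)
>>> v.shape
(31,)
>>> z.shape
(3, 29)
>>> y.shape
(29, 11)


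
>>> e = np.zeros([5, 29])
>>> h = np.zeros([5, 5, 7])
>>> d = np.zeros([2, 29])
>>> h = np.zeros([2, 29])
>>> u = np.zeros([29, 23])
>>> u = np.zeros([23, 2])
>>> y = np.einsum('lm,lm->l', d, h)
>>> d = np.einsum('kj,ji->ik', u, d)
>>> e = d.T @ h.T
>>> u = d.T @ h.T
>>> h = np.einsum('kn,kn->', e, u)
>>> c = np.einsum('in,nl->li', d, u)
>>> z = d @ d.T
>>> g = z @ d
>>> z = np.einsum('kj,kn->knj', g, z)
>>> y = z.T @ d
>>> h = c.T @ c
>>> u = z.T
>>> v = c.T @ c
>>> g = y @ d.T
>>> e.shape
(23, 2)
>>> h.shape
(29, 29)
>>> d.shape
(29, 23)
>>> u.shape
(23, 29, 29)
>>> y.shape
(23, 29, 23)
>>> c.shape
(2, 29)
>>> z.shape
(29, 29, 23)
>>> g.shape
(23, 29, 29)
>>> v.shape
(29, 29)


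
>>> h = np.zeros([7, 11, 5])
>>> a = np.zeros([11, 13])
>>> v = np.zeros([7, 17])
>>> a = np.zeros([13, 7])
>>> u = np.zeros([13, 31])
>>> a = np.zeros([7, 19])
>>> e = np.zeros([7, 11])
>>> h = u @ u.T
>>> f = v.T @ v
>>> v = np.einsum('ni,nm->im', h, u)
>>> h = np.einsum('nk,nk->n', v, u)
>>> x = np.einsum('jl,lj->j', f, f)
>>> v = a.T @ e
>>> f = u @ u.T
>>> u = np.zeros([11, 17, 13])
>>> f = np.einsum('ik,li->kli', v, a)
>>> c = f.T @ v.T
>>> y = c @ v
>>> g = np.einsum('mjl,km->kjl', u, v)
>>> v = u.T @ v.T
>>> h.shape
(13,)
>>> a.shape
(7, 19)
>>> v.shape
(13, 17, 19)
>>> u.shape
(11, 17, 13)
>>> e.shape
(7, 11)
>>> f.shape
(11, 7, 19)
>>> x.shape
(17,)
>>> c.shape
(19, 7, 19)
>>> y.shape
(19, 7, 11)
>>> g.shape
(19, 17, 13)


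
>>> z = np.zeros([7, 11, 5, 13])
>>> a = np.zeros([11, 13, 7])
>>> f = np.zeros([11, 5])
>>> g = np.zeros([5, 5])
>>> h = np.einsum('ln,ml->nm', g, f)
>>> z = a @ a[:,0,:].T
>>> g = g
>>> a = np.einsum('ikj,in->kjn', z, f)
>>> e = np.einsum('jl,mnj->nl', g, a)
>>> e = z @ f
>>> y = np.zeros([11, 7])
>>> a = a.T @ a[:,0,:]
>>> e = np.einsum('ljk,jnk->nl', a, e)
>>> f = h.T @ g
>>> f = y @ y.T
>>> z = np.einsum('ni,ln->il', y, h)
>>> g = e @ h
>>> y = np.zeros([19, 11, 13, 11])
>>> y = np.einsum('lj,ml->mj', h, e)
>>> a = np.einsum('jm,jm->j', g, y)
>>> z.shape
(7, 5)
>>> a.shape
(13,)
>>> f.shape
(11, 11)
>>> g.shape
(13, 11)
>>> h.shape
(5, 11)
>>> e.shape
(13, 5)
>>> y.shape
(13, 11)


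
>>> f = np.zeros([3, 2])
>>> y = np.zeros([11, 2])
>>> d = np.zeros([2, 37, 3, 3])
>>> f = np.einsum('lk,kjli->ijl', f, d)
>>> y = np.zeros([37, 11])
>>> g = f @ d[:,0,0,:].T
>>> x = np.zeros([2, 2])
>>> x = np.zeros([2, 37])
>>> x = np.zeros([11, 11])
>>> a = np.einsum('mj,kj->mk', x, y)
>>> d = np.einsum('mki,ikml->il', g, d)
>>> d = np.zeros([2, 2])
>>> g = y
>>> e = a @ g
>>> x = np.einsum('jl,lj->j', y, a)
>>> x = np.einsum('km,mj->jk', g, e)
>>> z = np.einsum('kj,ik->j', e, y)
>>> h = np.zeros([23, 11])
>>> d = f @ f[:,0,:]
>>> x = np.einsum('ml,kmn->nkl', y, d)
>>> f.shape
(3, 37, 3)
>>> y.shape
(37, 11)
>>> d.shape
(3, 37, 3)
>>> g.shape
(37, 11)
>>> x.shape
(3, 3, 11)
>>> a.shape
(11, 37)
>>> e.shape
(11, 11)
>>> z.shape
(11,)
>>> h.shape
(23, 11)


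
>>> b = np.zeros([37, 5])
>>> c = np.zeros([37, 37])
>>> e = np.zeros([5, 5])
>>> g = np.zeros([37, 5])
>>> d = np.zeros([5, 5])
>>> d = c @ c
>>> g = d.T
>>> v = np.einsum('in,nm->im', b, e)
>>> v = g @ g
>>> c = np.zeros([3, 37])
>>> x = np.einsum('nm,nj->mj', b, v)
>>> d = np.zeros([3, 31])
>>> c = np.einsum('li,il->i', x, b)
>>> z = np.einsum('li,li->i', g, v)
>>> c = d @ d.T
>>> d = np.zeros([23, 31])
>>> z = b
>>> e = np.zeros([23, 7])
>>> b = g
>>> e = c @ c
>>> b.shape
(37, 37)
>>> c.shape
(3, 3)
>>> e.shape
(3, 3)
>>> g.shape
(37, 37)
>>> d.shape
(23, 31)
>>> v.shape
(37, 37)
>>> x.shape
(5, 37)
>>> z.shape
(37, 5)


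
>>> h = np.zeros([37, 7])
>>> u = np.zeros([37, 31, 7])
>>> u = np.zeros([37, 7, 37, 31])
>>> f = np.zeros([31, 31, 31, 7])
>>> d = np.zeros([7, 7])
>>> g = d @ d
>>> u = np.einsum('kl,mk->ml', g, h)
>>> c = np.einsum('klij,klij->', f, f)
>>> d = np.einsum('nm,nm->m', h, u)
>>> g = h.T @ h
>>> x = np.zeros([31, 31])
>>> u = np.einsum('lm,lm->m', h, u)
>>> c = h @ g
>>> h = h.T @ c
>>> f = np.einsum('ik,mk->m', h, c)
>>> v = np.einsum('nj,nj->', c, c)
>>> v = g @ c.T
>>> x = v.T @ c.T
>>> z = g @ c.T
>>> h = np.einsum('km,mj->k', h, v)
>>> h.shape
(7,)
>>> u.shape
(7,)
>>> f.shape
(37,)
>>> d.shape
(7,)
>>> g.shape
(7, 7)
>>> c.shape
(37, 7)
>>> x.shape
(37, 37)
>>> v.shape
(7, 37)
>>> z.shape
(7, 37)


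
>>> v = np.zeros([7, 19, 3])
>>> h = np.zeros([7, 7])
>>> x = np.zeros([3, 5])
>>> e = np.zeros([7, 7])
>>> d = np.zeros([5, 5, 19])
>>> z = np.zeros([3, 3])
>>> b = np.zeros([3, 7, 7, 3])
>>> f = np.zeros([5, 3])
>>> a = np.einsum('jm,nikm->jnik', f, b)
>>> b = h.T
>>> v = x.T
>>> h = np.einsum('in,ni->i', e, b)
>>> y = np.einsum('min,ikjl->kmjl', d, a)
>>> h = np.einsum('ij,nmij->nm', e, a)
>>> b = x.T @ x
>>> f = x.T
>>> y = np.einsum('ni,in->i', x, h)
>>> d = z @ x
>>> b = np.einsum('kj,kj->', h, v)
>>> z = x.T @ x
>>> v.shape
(5, 3)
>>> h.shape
(5, 3)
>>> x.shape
(3, 5)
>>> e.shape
(7, 7)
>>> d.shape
(3, 5)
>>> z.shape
(5, 5)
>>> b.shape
()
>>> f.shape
(5, 3)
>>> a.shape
(5, 3, 7, 7)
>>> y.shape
(5,)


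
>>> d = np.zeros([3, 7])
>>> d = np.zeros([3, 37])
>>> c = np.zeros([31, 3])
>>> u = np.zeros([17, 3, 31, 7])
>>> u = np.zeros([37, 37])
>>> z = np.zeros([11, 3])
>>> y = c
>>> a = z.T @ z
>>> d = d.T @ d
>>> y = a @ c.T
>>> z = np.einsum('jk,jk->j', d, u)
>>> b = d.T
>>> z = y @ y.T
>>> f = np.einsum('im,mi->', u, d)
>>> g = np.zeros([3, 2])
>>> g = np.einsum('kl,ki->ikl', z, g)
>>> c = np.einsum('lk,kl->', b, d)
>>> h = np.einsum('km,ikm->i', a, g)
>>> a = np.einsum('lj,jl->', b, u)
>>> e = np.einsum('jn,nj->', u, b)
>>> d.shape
(37, 37)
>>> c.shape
()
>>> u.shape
(37, 37)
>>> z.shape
(3, 3)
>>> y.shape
(3, 31)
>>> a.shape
()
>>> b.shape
(37, 37)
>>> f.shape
()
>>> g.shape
(2, 3, 3)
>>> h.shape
(2,)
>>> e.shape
()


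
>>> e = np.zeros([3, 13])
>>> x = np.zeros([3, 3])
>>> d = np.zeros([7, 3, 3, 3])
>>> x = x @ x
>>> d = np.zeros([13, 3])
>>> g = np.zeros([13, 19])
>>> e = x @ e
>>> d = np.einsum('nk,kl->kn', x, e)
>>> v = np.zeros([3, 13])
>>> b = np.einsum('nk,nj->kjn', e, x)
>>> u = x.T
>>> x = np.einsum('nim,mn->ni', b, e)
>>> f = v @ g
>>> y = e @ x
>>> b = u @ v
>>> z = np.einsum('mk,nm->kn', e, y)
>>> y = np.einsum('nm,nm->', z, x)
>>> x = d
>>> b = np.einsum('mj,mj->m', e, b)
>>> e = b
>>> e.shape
(3,)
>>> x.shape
(3, 3)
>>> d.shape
(3, 3)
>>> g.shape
(13, 19)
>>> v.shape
(3, 13)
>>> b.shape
(3,)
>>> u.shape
(3, 3)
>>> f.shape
(3, 19)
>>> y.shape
()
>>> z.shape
(13, 3)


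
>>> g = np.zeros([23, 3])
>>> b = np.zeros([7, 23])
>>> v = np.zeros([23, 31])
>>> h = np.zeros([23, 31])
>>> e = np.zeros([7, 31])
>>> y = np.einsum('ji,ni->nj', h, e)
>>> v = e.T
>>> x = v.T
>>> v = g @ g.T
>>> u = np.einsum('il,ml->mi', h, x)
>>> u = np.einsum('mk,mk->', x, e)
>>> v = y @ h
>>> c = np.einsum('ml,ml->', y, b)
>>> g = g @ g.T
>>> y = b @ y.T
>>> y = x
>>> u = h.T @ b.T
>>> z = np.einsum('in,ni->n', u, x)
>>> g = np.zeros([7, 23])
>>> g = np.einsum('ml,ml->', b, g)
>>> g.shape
()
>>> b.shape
(7, 23)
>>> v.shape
(7, 31)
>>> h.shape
(23, 31)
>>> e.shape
(7, 31)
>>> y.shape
(7, 31)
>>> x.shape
(7, 31)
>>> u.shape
(31, 7)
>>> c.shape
()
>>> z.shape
(7,)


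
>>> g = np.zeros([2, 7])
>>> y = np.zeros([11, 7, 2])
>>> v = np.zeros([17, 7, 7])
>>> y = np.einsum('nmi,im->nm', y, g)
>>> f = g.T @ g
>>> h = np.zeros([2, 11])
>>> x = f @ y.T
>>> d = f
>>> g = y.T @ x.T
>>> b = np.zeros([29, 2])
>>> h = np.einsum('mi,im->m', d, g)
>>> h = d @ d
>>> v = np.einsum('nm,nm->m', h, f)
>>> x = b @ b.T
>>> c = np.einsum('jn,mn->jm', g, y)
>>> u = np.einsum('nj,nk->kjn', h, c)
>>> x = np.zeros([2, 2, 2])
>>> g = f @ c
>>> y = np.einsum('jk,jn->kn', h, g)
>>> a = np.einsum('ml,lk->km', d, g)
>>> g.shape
(7, 11)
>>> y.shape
(7, 11)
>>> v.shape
(7,)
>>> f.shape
(7, 7)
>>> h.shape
(7, 7)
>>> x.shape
(2, 2, 2)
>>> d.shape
(7, 7)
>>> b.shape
(29, 2)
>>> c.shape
(7, 11)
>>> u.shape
(11, 7, 7)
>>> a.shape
(11, 7)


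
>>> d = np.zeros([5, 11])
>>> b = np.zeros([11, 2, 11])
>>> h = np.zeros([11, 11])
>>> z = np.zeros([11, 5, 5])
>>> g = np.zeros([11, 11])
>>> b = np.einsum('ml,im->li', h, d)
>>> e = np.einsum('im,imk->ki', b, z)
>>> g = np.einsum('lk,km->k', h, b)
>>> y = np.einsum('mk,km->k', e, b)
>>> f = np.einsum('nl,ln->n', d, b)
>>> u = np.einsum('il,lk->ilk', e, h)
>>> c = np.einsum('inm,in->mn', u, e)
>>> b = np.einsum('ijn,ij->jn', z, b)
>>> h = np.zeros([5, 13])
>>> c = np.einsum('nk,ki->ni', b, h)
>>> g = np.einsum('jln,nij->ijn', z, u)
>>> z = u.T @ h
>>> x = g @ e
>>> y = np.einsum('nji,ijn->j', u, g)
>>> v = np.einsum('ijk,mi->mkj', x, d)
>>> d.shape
(5, 11)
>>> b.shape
(5, 5)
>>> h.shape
(5, 13)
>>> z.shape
(11, 11, 13)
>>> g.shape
(11, 11, 5)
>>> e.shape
(5, 11)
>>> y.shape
(11,)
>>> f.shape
(5,)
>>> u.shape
(5, 11, 11)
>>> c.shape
(5, 13)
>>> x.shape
(11, 11, 11)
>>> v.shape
(5, 11, 11)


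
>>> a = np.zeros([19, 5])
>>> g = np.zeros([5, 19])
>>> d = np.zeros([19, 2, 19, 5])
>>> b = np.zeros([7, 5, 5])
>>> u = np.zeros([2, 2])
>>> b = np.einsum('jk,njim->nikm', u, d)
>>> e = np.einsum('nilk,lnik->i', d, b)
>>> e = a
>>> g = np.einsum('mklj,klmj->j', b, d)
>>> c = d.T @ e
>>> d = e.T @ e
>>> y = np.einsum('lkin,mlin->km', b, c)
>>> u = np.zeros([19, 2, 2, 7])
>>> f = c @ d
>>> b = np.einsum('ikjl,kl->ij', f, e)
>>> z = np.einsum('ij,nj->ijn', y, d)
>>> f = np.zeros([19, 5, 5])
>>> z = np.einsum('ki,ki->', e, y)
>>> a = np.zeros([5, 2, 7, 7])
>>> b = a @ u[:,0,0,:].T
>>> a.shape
(5, 2, 7, 7)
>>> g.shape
(5,)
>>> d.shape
(5, 5)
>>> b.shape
(5, 2, 7, 19)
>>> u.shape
(19, 2, 2, 7)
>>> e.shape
(19, 5)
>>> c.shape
(5, 19, 2, 5)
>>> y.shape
(19, 5)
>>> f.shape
(19, 5, 5)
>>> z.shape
()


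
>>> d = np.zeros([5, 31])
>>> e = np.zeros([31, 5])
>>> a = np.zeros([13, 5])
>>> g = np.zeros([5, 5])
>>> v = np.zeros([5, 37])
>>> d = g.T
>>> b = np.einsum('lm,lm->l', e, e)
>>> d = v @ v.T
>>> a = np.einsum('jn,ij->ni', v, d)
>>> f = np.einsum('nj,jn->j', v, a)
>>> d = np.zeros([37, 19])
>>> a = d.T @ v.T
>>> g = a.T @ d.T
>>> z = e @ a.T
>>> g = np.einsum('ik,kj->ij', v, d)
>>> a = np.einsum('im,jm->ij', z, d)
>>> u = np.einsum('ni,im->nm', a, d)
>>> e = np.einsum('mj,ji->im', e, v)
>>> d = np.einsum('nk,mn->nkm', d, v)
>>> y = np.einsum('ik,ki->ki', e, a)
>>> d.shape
(37, 19, 5)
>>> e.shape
(37, 31)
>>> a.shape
(31, 37)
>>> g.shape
(5, 19)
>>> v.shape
(5, 37)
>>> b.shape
(31,)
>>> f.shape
(37,)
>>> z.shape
(31, 19)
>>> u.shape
(31, 19)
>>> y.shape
(31, 37)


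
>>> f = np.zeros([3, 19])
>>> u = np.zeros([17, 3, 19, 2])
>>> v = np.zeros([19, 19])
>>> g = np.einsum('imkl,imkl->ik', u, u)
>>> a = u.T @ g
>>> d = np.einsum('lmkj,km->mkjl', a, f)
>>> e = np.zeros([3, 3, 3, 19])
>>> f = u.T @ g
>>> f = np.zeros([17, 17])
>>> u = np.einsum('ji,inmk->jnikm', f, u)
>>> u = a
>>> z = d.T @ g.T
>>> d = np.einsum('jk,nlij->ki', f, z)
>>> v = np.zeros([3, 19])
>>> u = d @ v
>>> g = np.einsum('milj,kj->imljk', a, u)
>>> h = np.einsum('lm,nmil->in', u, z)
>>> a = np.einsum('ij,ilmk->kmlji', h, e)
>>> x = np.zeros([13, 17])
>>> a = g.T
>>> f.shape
(17, 17)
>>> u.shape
(17, 19)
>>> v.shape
(3, 19)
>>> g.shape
(19, 2, 3, 19, 17)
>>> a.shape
(17, 19, 3, 2, 19)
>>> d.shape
(17, 3)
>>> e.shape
(3, 3, 3, 19)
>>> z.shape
(2, 19, 3, 17)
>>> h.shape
(3, 2)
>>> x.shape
(13, 17)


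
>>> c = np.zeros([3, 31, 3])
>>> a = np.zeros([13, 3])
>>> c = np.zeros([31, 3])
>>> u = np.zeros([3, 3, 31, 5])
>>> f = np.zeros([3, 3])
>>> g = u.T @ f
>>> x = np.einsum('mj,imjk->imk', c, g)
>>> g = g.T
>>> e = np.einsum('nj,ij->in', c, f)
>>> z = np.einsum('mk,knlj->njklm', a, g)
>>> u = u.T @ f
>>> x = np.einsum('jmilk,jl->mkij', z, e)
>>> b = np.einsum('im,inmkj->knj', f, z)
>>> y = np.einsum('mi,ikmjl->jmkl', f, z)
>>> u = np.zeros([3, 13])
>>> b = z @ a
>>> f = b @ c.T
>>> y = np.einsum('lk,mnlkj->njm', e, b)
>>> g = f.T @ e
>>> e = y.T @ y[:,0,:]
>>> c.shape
(31, 3)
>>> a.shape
(13, 3)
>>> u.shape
(3, 13)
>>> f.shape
(3, 5, 3, 31, 31)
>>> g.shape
(31, 31, 3, 5, 31)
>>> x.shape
(5, 13, 3, 3)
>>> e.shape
(3, 3, 3)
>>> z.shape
(3, 5, 3, 31, 13)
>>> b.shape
(3, 5, 3, 31, 3)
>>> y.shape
(5, 3, 3)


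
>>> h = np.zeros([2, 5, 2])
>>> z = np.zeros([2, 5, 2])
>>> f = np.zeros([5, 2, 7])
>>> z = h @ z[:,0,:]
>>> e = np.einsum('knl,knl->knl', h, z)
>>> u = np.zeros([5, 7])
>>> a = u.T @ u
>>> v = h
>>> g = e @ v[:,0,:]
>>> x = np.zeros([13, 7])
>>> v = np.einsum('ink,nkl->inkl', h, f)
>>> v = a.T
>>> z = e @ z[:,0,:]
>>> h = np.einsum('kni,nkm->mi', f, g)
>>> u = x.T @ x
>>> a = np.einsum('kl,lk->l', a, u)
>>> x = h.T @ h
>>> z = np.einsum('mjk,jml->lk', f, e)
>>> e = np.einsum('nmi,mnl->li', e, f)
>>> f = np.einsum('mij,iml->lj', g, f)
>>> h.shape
(2, 7)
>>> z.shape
(2, 7)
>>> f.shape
(7, 2)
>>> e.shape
(7, 2)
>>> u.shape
(7, 7)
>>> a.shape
(7,)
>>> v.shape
(7, 7)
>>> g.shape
(2, 5, 2)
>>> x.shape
(7, 7)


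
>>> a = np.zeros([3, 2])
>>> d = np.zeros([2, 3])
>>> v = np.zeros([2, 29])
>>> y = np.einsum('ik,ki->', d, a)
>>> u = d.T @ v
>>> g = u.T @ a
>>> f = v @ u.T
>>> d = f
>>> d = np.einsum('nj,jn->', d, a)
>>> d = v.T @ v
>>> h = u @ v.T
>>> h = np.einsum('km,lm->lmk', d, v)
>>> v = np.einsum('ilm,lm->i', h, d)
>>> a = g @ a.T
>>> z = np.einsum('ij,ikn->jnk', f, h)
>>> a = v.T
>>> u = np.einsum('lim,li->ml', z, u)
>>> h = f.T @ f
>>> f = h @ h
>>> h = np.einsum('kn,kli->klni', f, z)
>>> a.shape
(2,)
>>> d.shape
(29, 29)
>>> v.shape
(2,)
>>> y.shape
()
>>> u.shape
(29, 3)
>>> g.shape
(29, 2)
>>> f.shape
(3, 3)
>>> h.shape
(3, 29, 3, 29)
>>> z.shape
(3, 29, 29)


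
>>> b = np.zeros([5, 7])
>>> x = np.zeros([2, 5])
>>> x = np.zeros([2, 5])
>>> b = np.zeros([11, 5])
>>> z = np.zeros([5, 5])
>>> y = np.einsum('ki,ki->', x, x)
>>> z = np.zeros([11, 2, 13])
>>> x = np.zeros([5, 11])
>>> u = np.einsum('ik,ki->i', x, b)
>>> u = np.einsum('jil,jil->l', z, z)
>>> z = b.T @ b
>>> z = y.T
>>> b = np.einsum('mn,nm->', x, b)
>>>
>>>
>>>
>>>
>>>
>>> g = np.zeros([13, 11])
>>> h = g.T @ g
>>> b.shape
()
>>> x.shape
(5, 11)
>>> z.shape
()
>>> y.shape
()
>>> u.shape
(13,)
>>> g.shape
(13, 11)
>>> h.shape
(11, 11)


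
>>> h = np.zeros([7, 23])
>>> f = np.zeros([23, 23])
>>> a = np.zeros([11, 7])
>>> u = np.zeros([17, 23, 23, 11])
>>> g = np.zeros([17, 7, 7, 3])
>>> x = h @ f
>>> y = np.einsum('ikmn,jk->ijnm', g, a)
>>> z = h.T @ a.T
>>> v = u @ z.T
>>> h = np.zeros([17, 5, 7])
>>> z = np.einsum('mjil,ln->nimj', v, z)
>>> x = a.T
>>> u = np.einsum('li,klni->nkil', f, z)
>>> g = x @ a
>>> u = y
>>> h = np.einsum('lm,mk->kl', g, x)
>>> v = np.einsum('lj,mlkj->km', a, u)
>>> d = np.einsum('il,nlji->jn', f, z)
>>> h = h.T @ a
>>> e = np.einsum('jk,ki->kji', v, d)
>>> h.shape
(7, 7)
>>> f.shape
(23, 23)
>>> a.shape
(11, 7)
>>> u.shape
(17, 11, 3, 7)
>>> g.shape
(7, 7)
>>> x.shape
(7, 11)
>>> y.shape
(17, 11, 3, 7)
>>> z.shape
(11, 23, 17, 23)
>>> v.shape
(3, 17)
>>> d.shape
(17, 11)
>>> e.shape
(17, 3, 11)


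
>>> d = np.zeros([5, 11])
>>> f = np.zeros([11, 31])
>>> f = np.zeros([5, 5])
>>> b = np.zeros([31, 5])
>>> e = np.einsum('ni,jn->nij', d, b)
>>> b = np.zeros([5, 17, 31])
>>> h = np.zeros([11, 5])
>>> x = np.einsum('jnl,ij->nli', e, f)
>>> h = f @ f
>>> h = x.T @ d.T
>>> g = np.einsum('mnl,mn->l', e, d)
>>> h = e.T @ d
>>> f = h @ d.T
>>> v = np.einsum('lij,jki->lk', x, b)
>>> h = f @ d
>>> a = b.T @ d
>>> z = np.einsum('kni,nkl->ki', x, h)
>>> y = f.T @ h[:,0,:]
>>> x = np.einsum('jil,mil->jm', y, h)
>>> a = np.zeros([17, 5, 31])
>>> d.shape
(5, 11)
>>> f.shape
(31, 11, 5)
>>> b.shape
(5, 17, 31)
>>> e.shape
(5, 11, 31)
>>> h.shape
(31, 11, 11)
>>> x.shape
(5, 31)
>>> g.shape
(31,)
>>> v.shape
(11, 17)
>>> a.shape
(17, 5, 31)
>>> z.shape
(11, 5)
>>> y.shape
(5, 11, 11)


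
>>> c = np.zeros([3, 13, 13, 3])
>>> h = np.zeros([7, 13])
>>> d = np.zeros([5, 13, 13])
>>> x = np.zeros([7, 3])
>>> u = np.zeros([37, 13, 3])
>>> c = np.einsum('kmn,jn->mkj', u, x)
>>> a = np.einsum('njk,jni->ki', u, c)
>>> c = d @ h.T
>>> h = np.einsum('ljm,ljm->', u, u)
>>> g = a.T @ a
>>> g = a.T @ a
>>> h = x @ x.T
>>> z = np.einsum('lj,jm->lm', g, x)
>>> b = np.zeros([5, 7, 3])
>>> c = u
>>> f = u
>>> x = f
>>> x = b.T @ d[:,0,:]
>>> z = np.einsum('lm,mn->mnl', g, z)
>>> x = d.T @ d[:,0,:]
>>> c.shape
(37, 13, 3)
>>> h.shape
(7, 7)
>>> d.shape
(5, 13, 13)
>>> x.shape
(13, 13, 13)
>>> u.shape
(37, 13, 3)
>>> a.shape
(3, 7)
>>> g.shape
(7, 7)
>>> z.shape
(7, 3, 7)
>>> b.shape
(5, 7, 3)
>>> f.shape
(37, 13, 3)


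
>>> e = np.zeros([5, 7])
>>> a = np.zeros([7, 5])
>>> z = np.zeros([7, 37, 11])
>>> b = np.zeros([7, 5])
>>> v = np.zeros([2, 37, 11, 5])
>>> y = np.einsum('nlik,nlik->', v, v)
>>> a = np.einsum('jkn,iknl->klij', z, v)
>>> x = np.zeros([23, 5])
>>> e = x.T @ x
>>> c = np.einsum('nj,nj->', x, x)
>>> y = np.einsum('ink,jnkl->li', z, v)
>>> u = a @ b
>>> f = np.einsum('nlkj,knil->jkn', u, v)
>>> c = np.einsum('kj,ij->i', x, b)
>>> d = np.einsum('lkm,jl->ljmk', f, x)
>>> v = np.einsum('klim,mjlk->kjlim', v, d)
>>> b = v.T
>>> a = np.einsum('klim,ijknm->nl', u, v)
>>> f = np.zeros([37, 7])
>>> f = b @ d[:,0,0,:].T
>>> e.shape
(5, 5)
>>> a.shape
(11, 5)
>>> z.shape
(7, 37, 11)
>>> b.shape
(5, 11, 37, 23, 2)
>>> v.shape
(2, 23, 37, 11, 5)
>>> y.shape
(5, 7)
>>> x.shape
(23, 5)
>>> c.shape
(7,)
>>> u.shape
(37, 5, 2, 5)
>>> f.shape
(5, 11, 37, 23, 5)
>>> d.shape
(5, 23, 37, 2)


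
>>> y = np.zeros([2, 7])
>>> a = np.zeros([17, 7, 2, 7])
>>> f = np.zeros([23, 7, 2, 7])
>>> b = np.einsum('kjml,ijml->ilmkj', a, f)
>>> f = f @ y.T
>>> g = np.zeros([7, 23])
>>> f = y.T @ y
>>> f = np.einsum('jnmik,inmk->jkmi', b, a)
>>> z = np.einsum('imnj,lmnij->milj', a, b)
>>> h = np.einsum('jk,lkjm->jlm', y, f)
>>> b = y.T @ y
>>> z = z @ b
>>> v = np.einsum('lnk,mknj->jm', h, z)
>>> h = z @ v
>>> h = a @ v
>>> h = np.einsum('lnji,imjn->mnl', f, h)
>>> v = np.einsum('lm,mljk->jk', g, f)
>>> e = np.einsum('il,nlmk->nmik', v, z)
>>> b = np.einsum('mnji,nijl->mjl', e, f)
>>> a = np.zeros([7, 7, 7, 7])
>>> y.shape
(2, 7)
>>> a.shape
(7, 7, 7, 7)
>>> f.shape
(23, 7, 2, 17)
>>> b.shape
(7, 2, 17)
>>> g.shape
(7, 23)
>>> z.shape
(7, 17, 23, 7)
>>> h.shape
(7, 7, 23)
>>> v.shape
(2, 17)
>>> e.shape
(7, 23, 2, 7)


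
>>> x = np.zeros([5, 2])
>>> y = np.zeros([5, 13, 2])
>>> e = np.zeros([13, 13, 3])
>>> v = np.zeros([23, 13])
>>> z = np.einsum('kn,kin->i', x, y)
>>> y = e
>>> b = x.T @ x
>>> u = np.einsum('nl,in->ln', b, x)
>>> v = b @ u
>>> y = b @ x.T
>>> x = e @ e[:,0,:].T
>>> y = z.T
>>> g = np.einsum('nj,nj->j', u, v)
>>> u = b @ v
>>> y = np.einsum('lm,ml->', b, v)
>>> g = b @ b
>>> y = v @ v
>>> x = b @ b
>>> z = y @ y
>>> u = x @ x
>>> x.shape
(2, 2)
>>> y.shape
(2, 2)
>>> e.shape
(13, 13, 3)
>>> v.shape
(2, 2)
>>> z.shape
(2, 2)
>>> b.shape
(2, 2)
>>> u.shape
(2, 2)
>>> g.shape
(2, 2)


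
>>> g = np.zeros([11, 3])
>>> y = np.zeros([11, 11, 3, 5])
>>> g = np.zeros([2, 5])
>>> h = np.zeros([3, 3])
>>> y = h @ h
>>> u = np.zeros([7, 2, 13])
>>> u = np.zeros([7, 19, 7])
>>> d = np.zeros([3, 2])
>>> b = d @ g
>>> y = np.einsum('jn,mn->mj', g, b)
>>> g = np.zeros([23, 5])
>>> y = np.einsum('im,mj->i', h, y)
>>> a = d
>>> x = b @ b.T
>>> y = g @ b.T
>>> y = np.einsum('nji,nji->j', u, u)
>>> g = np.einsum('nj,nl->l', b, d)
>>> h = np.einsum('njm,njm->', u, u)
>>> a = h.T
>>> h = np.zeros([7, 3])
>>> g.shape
(2,)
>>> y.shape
(19,)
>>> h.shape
(7, 3)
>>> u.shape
(7, 19, 7)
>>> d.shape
(3, 2)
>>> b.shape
(3, 5)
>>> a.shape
()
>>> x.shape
(3, 3)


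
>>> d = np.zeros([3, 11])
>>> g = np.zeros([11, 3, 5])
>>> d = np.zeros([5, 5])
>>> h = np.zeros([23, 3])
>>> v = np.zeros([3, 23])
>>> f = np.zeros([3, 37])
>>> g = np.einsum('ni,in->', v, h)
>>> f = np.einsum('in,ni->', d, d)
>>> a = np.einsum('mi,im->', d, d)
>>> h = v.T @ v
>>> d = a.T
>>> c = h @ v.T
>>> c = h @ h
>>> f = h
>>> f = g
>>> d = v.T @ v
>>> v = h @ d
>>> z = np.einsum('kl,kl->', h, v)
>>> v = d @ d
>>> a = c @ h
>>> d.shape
(23, 23)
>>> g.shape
()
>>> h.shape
(23, 23)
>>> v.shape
(23, 23)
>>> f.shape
()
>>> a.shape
(23, 23)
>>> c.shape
(23, 23)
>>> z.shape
()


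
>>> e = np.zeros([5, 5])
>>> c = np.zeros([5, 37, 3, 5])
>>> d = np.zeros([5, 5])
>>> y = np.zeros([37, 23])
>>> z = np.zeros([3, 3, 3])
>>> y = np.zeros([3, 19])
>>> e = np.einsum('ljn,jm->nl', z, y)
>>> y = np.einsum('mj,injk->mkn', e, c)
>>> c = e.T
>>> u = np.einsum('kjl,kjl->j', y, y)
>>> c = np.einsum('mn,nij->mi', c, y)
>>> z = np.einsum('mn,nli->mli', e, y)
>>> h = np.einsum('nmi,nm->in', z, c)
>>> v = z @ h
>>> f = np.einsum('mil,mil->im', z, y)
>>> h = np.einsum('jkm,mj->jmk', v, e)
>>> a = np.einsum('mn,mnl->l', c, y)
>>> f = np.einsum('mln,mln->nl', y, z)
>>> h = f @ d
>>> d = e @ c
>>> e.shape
(3, 3)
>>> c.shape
(3, 5)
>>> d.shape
(3, 5)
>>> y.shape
(3, 5, 37)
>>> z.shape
(3, 5, 37)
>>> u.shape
(5,)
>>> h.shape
(37, 5)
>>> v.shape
(3, 5, 3)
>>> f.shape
(37, 5)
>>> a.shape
(37,)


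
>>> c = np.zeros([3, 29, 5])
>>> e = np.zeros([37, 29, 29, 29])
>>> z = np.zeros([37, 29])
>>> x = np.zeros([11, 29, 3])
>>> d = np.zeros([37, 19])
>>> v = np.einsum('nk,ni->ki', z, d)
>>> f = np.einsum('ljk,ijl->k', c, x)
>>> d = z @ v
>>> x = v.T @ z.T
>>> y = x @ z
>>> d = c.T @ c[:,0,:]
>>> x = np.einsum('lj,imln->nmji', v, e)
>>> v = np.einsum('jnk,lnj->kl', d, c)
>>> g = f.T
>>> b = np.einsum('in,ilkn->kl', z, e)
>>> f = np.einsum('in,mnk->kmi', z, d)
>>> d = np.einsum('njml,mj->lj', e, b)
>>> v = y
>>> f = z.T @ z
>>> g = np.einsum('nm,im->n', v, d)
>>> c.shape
(3, 29, 5)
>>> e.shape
(37, 29, 29, 29)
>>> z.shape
(37, 29)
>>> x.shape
(29, 29, 19, 37)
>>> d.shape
(29, 29)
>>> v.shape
(19, 29)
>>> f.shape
(29, 29)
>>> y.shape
(19, 29)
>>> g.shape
(19,)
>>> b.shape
(29, 29)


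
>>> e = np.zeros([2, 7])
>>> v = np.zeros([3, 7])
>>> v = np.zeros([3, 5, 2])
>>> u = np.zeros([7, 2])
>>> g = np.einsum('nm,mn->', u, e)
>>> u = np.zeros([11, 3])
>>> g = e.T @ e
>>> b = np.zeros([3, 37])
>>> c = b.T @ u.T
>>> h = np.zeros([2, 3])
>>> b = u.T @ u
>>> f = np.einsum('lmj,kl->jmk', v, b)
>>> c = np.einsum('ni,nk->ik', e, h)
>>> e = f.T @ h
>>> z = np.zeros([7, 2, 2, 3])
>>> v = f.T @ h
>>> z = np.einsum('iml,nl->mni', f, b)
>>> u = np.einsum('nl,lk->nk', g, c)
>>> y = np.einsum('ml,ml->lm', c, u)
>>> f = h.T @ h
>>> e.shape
(3, 5, 3)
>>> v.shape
(3, 5, 3)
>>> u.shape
(7, 3)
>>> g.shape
(7, 7)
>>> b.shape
(3, 3)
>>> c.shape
(7, 3)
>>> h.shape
(2, 3)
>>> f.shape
(3, 3)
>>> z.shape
(5, 3, 2)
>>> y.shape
(3, 7)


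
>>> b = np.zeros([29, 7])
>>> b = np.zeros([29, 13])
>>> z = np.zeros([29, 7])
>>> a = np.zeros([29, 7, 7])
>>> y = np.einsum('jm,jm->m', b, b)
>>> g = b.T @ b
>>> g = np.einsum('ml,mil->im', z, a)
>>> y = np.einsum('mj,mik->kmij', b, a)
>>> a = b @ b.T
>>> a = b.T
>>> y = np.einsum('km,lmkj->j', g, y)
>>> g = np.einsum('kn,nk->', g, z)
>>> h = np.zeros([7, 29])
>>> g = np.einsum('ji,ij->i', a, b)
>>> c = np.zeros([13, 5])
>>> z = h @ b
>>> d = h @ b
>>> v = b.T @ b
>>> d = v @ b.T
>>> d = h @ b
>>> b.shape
(29, 13)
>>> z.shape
(7, 13)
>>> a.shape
(13, 29)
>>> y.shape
(13,)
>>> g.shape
(29,)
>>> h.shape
(7, 29)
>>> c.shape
(13, 5)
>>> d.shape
(7, 13)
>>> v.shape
(13, 13)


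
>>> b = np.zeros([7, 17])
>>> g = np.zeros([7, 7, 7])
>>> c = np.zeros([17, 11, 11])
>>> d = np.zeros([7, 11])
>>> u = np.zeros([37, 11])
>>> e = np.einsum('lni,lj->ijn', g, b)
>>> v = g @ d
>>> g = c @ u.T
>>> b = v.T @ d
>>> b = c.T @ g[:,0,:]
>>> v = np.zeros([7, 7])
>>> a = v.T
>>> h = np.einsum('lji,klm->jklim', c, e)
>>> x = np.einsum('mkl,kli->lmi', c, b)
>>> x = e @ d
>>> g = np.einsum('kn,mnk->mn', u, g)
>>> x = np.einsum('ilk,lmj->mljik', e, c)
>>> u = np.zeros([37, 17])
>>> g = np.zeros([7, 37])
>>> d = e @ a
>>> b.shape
(11, 11, 37)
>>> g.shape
(7, 37)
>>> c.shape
(17, 11, 11)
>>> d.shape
(7, 17, 7)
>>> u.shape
(37, 17)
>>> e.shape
(7, 17, 7)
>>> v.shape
(7, 7)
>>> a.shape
(7, 7)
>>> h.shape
(11, 7, 17, 11, 7)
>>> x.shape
(11, 17, 11, 7, 7)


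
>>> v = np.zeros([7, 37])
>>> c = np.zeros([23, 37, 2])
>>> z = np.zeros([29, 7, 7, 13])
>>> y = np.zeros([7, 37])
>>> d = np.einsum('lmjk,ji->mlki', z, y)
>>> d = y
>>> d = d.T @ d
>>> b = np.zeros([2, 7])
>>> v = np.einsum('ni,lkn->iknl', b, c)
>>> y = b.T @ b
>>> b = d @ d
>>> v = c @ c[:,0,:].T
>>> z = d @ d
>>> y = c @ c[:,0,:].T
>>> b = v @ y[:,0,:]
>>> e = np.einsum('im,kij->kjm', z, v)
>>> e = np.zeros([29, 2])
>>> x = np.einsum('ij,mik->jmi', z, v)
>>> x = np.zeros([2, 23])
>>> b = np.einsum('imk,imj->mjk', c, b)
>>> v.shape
(23, 37, 23)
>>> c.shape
(23, 37, 2)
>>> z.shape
(37, 37)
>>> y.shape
(23, 37, 23)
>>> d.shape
(37, 37)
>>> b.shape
(37, 23, 2)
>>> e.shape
(29, 2)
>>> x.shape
(2, 23)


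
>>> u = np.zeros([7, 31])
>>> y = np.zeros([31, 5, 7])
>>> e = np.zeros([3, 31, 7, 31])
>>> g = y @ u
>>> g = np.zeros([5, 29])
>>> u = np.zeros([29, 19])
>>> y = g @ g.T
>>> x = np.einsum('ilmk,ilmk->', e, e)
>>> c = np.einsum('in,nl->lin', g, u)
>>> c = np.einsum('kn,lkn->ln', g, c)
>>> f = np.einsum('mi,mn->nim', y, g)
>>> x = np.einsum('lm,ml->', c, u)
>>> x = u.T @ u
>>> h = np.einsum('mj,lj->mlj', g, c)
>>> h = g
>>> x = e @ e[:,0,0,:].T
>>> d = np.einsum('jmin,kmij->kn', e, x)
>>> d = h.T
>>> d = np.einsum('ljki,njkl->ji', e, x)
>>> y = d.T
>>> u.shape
(29, 19)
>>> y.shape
(31, 31)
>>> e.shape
(3, 31, 7, 31)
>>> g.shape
(5, 29)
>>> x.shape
(3, 31, 7, 3)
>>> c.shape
(19, 29)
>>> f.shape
(29, 5, 5)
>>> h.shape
(5, 29)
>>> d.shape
(31, 31)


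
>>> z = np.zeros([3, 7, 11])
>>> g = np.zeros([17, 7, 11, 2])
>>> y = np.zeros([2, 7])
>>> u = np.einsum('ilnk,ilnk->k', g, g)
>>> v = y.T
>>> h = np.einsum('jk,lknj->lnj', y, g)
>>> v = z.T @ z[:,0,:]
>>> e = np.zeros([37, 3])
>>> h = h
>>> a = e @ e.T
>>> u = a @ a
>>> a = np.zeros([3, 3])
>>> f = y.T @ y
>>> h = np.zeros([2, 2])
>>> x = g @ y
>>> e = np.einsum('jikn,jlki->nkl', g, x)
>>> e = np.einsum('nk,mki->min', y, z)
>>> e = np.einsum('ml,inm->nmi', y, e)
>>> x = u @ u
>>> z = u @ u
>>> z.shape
(37, 37)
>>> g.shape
(17, 7, 11, 2)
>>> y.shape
(2, 7)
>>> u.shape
(37, 37)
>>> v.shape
(11, 7, 11)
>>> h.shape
(2, 2)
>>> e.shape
(11, 2, 3)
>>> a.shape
(3, 3)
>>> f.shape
(7, 7)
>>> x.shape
(37, 37)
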